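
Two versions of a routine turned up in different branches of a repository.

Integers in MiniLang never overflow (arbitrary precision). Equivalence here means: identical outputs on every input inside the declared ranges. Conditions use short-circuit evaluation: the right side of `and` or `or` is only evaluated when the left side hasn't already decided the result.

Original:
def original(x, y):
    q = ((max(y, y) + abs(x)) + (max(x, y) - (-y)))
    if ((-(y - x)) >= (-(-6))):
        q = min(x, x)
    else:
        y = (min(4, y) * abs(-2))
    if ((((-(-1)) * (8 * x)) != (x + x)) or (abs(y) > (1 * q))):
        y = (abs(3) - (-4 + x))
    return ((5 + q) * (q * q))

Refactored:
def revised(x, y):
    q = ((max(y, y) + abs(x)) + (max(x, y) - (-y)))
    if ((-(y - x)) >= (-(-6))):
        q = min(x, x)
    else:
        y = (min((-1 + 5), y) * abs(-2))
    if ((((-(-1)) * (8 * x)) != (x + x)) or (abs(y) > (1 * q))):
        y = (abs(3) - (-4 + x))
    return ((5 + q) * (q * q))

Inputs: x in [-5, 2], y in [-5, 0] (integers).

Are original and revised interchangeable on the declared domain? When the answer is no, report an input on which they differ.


Reading the diff, among the changes: arithmetic usage differs, plus constant usage differs.
Spot check at x=0, y=-2 — original: q = -4; ((-(y - x)) >= (-(-6))) -> false; y = -4; ((((-(-1)) * (8 * x)) != (x + x)) or (abs(y) > (1 * q))) -> true; y = 7; return 16. revised: q = -4; ((-(y - x)) >= (-(-6))) -> false; y = -4; ((((-(-1)) * (8 * x)) != (x + x)) or (abs(y) > (1 * q))) -> true; y = 7; return 16. Both give 16.
Sweeping the whole domain (48 inputs) finds no disagreement.
verdict: equivalent


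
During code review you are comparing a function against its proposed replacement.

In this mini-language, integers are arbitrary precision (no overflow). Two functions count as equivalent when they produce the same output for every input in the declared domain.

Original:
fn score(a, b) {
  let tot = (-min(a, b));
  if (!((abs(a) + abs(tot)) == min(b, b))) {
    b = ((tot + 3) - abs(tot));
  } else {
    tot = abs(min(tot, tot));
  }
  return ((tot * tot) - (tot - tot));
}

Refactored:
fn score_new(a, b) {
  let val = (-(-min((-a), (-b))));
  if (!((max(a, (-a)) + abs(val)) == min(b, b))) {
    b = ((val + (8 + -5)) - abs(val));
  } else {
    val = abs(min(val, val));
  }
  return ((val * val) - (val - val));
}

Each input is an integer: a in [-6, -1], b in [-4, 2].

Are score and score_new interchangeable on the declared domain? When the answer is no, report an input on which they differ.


Input a=-6, b=-4: 36 from score versus 16 from score_new.
verdict: not equivalent; witness: a=-6, b=-4


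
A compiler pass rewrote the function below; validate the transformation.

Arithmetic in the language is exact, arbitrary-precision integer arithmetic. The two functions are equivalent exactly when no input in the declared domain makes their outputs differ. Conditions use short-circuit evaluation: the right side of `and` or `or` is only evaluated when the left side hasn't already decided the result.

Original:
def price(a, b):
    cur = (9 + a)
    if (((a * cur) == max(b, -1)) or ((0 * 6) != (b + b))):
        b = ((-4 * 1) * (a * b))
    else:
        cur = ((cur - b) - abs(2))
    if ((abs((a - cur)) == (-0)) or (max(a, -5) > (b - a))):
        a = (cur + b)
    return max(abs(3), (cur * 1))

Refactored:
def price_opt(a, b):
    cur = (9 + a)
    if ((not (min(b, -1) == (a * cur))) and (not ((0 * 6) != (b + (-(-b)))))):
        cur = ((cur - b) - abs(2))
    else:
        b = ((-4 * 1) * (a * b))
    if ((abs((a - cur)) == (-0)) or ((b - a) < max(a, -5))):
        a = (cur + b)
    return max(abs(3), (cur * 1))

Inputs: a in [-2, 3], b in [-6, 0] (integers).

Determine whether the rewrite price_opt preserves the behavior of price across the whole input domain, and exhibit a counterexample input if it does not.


a=0, b=0 yields 9 from price but 7 from price_opt.
verdict: not equivalent; witness: a=0, b=0


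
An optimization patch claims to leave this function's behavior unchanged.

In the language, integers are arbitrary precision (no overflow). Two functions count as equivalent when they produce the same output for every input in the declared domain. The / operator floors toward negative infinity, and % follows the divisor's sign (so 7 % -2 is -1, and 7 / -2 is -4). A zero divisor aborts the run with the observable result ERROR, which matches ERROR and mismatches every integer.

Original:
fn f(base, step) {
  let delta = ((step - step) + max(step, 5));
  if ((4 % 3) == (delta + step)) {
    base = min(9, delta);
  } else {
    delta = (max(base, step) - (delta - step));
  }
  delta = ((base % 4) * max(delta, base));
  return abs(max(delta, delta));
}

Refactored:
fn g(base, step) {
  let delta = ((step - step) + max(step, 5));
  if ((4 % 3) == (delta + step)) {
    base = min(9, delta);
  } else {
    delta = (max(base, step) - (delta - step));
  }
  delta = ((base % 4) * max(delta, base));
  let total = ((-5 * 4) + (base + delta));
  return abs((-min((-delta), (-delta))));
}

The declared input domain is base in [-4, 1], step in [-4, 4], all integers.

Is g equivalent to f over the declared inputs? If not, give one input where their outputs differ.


The two are interchangeable: local variable names differ; constant usage differs; statement counts differ; min/max/abs usage differs; arithmetic usage differs, and every declared input agrees.
As a probe, take base=-3, step=1: f runs delta becomes 5; next ((4 % 3) == (delta + step)) evaluates to false; next delta becomes -3; next delta becomes -3; next final value 3; g runs delta becomes 5; next ((4 % 3) == (delta + step)) evaluates to false; next delta becomes -3; next delta becomes -3; next total becomes -26; next final value 3; both end at 3.
An exhaustive pass over the 54 declared inputs shows identical outputs.
verdict: equivalent


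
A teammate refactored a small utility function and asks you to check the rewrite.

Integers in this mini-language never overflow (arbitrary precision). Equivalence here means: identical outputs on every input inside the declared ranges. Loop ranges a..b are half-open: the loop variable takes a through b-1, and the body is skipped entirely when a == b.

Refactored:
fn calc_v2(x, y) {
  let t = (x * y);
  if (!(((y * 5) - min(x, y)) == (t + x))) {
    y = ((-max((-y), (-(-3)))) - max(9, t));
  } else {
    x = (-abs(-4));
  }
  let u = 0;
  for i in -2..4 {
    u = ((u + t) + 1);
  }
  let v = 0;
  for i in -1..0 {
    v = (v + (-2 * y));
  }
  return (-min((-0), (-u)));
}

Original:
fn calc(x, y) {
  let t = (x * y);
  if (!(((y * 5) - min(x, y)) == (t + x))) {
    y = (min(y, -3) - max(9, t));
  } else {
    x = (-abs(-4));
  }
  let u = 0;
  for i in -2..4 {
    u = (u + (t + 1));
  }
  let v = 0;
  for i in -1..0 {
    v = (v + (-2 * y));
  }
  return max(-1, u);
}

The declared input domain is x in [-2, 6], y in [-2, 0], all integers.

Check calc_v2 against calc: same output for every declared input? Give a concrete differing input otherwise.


The rewrite breaks on x=1, y=-2, where the results are -1 and 0.
calc: t := -2 | (!(((y * 5) - min(x, y)) == (t + x))): true | y := -12 | u := 0 | iter i=-2: | u := -1 | iter i=-1: | u := -2 | iter i=0: | u := -3 | iter i=1: | u := -4 | iter i=2: | u := -5 | iter i=3: | u := -6 | v := 0 | iter i=-1: | v := 24 | result -1
calc_v2: t := -2 | (!(((y * 5) - min(x, y)) == (t + x))): true | y := -12 | u := 0 | iter i=-2: | u := -1 | iter i=-1: | u := -2 | iter i=0: | u := -3 | iter i=1: | u := -4 | iter i=2: | u := -5 | iter i=3: | u := -6 | v := 0 | iter i=-1: | v := 24 | result 0
verdict: not equivalent; witness: x=1, y=-2


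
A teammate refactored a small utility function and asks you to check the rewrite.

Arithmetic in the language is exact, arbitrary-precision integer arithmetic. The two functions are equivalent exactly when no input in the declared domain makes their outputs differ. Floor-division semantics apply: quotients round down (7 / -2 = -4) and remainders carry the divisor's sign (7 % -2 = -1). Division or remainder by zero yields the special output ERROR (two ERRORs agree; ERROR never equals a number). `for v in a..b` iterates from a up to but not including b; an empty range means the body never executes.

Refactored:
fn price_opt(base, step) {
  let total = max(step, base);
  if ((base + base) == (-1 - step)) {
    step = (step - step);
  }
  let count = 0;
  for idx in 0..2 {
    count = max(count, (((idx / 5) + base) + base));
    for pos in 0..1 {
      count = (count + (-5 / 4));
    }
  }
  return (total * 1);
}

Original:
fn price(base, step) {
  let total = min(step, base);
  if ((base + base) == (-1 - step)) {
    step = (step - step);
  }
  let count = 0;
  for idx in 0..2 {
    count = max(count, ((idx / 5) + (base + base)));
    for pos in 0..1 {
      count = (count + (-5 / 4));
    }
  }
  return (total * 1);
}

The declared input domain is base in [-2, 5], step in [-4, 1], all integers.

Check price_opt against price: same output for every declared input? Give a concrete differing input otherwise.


There is a counterexample at base=-2, step=-4: -4 on one side, -2 on the other.
price: total=-4, then ((base + base) == (-1 - step)) is false, then count=0, then (idx=0), then count=0, then (pos=0), then count=-2, then (idx=1), then count=-2, then (pos=0), then count=-4, then returns -4
price_opt: total=-2, then ((base + base) == (-1 - step)) is false, then count=0, then (idx=0), then count=0, then (pos=0), then count=-2, then (idx=1), then count=-2, then (pos=0), then count=-4, then returns -2
verdict: not equivalent; witness: base=-2, step=-4


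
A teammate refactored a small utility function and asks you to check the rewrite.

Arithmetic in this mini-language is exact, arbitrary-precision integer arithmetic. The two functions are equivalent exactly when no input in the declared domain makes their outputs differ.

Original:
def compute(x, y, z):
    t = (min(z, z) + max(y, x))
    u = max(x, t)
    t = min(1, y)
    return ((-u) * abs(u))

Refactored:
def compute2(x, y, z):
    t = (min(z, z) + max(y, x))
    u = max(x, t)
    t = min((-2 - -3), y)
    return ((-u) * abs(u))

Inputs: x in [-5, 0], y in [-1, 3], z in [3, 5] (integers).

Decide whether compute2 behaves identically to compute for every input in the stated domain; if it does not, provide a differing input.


Comparing the listings, the differences include: constant usage differs; and arithmetic usage differs.
One worked example (x=0, y=0, z=4) — compute: t = 4; u = 4; t = 0; return -16; compute2: t = 4; u = 4; t = 0; return -16; agreement on -16.
Sweeping the whole domain (90 inputs) finds no disagreement.
verdict: equivalent


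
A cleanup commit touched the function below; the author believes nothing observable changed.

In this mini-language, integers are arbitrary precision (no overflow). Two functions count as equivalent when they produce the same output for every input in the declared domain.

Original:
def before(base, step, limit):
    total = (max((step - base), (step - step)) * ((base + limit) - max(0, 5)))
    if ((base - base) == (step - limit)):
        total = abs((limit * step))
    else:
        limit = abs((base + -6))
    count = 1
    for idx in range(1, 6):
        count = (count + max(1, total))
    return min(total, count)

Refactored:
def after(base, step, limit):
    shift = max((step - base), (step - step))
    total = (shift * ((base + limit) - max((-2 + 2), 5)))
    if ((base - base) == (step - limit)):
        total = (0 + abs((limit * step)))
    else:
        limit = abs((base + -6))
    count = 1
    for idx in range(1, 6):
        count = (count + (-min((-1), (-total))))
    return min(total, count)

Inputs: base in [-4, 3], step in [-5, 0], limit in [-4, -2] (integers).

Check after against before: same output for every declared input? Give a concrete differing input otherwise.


Behavior is preserved: although constant usage differs, and min/max/abs usage differs, and arithmetic usage differs, and statement counts differ, and local variable names differ, the outputs never diverge.
As a probe, take base=1, step=-1, limit=-2: before runs total becomes 0; next ((base - base) == (step - limit)) evaluates to false; next limit becomes 5; next count becomes 1; next at idx=1:; next count becomes 2; next at idx=2:; next count becomes 3; next at idx=3:; next count becomes 4; next at idx=4:; next count becomes 5; next at idx=5:; next count becomes 6; next final value 0; after runs shift becomes 0; next total becomes 0; next ((base - base) == (step - limit)) evaluates to false; next limit becomes 5; next count becomes 1; next at idx=1:; next count becomes 2; next at idx=2:; next count becomes 3; next at idx=3:; next count becomes 4; next at idx=4:; next count becomes 5; next at idx=5:; next count becomes 6; next final value 0; both end at 0.
Sweeping the whole domain (144 inputs) finds no disagreement.
verdict: equivalent


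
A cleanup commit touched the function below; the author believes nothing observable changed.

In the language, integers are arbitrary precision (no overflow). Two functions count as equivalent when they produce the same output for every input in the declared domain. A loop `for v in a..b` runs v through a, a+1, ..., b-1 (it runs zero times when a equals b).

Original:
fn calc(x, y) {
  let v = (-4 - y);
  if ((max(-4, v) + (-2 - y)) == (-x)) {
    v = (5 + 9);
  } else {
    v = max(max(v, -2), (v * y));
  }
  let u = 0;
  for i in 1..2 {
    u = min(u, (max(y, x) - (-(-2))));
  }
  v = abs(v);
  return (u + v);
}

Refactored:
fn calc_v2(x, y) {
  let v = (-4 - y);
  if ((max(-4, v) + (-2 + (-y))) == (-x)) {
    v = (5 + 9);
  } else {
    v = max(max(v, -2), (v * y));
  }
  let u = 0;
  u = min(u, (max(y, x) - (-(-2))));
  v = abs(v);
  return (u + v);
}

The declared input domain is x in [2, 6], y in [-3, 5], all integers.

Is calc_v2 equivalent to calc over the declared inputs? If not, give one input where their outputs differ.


Changes here: arithmetic usage differs, plus statement counts differ, plus loop structure differs, plus local variable names differ; the full 45-point sweep finds no disagreement.
verdict: equivalent


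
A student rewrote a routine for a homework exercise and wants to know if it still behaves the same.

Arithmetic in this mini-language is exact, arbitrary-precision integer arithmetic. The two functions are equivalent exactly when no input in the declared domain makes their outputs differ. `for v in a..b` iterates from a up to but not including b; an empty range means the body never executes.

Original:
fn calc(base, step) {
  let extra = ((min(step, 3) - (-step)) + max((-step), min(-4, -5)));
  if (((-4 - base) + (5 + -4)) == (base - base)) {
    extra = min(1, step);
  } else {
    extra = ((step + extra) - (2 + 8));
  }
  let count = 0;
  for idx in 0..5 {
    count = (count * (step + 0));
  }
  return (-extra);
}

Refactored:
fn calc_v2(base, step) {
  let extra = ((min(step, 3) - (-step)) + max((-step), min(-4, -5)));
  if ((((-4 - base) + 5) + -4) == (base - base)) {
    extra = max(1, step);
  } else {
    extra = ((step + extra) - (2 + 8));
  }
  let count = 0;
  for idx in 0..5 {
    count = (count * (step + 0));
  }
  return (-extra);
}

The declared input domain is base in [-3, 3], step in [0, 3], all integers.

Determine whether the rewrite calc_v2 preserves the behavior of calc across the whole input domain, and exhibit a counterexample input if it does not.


At base=-3, step=0: calc gives 0, calc_v2 gives -1.
verdict: not equivalent; witness: base=-3, step=0


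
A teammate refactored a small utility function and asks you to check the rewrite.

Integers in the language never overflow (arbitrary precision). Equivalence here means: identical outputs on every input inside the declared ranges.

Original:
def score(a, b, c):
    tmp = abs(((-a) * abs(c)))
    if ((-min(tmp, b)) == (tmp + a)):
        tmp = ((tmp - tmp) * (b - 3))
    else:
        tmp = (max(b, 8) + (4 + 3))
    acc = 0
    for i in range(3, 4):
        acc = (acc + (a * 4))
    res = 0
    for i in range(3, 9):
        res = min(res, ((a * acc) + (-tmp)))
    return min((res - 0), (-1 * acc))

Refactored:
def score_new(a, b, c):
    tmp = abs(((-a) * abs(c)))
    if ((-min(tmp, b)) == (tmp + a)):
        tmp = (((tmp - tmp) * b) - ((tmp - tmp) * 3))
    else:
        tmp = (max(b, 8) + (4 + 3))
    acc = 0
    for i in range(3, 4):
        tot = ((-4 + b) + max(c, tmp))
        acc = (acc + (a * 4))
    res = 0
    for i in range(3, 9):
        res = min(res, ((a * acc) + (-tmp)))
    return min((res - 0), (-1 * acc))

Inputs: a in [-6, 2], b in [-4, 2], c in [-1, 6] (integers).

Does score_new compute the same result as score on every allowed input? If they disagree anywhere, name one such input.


Side by side, the visible changes include: local variable names differ, plus statement counts differ, plus min/max/abs usage differs, plus arithmetic usage differs, plus constant usage differs.
One worked example (a=-2, b=-1, c=1) — score: tmp := 2 | ((-min(tmp, b)) == (tmp + a)): false | tmp := 15 | acc := 0 | iter i=3: | acc := -8 | res := 0 | iter i=3: | res := 0 | iter i=4: | res := 0 | iter i=5: | res := 0 | iter i=6: | res := 0 | iter i=7: | res := 0 | iter i=8: | res := 0 | result 0; score_new: tmp := 2 | ((-min(tmp, b)) == (tmp + a)): false | tmp := 15 | acc := 0 | iter i=3: | tot := 10 | acc := -8 | res := 0 | iter i=3: | res := 0 | iter i=4: | res := 0 | iter i=5: | res := 0 | iter i=6: | res := 0 | iter i=7: | res := 0 | iter i=8: | res := 0 | result 0; agreement on 0.
Across all 504 domain points the two functions coincide.
verdict: equivalent


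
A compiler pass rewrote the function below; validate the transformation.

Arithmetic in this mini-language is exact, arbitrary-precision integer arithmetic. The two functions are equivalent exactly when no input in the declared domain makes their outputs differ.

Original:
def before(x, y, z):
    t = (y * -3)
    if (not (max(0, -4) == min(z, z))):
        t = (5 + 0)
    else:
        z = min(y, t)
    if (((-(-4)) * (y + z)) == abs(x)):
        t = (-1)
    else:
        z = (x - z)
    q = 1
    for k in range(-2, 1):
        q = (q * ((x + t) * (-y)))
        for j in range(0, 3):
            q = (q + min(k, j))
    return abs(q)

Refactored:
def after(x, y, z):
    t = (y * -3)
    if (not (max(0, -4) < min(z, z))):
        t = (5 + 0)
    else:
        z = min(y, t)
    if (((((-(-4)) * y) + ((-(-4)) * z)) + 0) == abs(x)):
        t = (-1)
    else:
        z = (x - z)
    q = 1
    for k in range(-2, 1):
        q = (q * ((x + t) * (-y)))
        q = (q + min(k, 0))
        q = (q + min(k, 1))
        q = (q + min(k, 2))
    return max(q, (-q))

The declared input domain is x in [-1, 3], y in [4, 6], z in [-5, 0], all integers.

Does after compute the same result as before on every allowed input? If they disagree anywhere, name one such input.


These are not equivalent — on x=-1, y=4, z=0 the outputs split (124228 vs 5584).
before: t becomes -12; next (not (max(0, -4) == min(z, z))) evaluates to false; next z becomes -12; next (((-(-4)) * (y + z)) == abs(x)) evaluates to false; next z becomes 11; next q becomes 1; next at k=-2:; next q becomes 52; next at j=0:; next q becomes 50; next at j=1:; next q becomes 48; next at j=2:; next q becomes 46; next at k=-1:; next q becomes 2392; next at j=0:; next q becomes 2391; next at j=1:; next q becomes 2390; next at j=2:; next q becomes 2389; next at k=0:; next q becomes 124228; next at j=0:; next q becomes 124228; next at j=1:; next q becomes 124228; next at j=2:; next q becomes 124228; next final value 124228
after: t becomes -12; next (not (max(0, -4) < min(z, z))) evaluates to true; next t becomes 5; next (((((-(-4)) * y) + ((-(-4)) * z)) + 0) == abs(x)) evaluates to false; next z becomes -1; next q becomes 1; next at k=-2:; next q becomes -16; next q becomes -18; next q becomes -20; next q becomes -22; next at k=-1:; next q becomes 352; next q becomes 351; next q becomes 350; next q becomes 349; next at k=0:; next q becomes -5584; next q becomes -5584; next q becomes -5584; next q becomes -5584; next final value 5584
verdict: not equivalent; witness: x=-1, y=4, z=0


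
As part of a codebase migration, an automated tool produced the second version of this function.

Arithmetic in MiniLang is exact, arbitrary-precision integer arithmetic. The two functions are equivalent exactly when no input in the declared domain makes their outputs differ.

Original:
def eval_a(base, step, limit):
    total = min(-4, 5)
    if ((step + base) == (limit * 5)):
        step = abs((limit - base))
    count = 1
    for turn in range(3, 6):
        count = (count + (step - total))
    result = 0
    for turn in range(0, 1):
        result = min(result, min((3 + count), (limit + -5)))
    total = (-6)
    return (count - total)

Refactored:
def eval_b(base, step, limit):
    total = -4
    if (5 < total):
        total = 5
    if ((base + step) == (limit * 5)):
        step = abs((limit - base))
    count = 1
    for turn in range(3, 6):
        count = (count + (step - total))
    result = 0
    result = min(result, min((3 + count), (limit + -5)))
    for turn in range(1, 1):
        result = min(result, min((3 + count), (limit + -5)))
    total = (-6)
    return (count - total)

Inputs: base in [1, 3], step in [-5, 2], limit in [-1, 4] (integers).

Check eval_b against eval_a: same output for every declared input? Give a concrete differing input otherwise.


Behavior is preserved: although branching structure differs; constant usage differs; comparison usage differs; statement counts differ; arithmetic usage differs; loop structure differs; min/max/abs usage differs, the outputs never diverge.
Tracing base=2, step=2, limit=0: eval_a: total := -4 | ((step + base) == (limit * 5)): false | count := 1 | iter turn=3: | count := 7 | iter turn=4: | count := 13 | iter turn=5: | count := 19 | result := 0 | iter turn=0: | result := -5 | total := -6 | result 25 | eval_b: total := -4 | (5 < total): false | ((base + step) == (limit * 5)): false | count := 1 | iter turn=3: | count := 7 | iter turn=4: | count := 13 | iter turn=5: | count := 19 | result := 0 | result := -5 | loop over turn: empty range | total := -6 | result 25 — matching result 25.
Across all 144 domain points the two functions coincide.
verdict: equivalent


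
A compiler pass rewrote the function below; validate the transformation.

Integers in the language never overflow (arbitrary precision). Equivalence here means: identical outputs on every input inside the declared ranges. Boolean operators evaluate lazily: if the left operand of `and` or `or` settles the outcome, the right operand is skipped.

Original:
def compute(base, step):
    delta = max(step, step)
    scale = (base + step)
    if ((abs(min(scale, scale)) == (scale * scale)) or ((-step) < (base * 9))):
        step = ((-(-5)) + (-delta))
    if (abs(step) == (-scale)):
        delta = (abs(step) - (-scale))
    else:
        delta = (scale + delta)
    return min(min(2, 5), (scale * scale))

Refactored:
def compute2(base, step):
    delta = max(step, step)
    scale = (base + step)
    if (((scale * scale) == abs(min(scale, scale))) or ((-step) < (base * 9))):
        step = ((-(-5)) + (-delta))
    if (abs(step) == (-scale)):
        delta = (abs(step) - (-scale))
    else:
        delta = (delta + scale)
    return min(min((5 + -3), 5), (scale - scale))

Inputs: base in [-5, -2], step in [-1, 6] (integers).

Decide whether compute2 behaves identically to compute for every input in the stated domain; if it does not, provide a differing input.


Consider the input base=-5, step=-1.
compute: delta := -1 | scale := -6 | ((abs(min(scale, scale)) == (scale * scale)) or ((-step) < (base * 9))): false | (abs(step) == (-scale)): false | delta := -7 | result 2
compute2: delta := -1 | scale := -6 | (((scale * scale) == abs(min(scale, scale))) or ((-step) < (base * 9))): false | (abs(step) == (-scale)): false | delta := -7 | result 0
2 vs 0 — the two versions disagree here.
verdict: not equivalent; witness: base=-5, step=-1


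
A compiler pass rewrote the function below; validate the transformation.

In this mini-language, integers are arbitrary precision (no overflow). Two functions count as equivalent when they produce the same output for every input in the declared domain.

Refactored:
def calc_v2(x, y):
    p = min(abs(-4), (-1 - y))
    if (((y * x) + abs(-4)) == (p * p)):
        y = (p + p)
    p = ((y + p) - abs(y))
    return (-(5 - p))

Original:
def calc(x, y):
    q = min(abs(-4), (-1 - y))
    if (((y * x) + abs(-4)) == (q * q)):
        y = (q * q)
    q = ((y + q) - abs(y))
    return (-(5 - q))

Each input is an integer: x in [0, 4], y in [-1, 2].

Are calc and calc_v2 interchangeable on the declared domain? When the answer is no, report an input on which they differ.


Try x=0, y=1.
calc: q = -2; (((y * x) + abs(-4)) == (q * q)) -> true; y = 4; q = -2; return -7
calc_v2: p = -2; (((y * x) + abs(-4)) == (p * p)) -> true; y = -4; p = -10; return -15
-7 != -15, so the rewrite changes behavior.
verdict: not equivalent; witness: x=0, y=1


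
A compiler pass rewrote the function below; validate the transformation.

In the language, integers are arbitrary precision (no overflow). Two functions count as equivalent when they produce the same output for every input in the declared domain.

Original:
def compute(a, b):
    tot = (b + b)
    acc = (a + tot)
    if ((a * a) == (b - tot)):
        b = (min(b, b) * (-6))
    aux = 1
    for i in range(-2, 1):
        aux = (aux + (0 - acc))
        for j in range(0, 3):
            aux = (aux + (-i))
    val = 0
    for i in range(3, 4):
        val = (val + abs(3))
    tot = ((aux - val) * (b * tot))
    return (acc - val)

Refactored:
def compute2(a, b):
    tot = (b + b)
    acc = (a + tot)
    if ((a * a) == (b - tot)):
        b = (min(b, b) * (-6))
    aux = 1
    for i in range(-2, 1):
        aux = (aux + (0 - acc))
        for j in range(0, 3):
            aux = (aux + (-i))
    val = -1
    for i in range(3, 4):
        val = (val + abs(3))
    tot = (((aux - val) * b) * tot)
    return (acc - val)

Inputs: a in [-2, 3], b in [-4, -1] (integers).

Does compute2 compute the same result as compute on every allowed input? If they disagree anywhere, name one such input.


The rewrite breaks on a=-2, b=-4, where the results are -13 and -12.
compute: tot := -8 | acc := -10 | ((a * a) == (b - tot)): true | b := 24 | aux := 1 | iter i=-2: | aux := 11 | iter j=0: | aux := 13 | iter j=1: | aux := 15 | iter j=2: | aux := 17 | iter i=-1: | aux := 27 | iter j=0: | aux := 28 | iter j=1: | aux := 29 | iter j=2: | aux := 30 | iter i=0: | aux := 40 | iter j=0: | aux := 40 | iter j=1: | aux := 40 | iter j=2: | aux := 40 | val := 0 | iter i=3: | val := 3 | tot := -7104 | result -13
compute2: tot := -8 | acc := -10 | ((a * a) == (b - tot)): true | b := 24 | aux := 1 | iter i=-2: | aux := 11 | iter j=0: | aux := 13 | iter j=1: | aux := 15 | iter j=2: | aux := 17 | iter i=-1: | aux := 27 | iter j=0: | aux := 28 | iter j=1: | aux := 29 | iter j=2: | aux := 30 | iter i=0: | aux := 40 | iter j=0: | aux := 40 | iter j=1: | aux := 40 | iter j=2: | aux := 40 | val := -1 | iter i=3: | val := 2 | tot := -7296 | result -12
verdict: not equivalent; witness: a=-2, b=-4


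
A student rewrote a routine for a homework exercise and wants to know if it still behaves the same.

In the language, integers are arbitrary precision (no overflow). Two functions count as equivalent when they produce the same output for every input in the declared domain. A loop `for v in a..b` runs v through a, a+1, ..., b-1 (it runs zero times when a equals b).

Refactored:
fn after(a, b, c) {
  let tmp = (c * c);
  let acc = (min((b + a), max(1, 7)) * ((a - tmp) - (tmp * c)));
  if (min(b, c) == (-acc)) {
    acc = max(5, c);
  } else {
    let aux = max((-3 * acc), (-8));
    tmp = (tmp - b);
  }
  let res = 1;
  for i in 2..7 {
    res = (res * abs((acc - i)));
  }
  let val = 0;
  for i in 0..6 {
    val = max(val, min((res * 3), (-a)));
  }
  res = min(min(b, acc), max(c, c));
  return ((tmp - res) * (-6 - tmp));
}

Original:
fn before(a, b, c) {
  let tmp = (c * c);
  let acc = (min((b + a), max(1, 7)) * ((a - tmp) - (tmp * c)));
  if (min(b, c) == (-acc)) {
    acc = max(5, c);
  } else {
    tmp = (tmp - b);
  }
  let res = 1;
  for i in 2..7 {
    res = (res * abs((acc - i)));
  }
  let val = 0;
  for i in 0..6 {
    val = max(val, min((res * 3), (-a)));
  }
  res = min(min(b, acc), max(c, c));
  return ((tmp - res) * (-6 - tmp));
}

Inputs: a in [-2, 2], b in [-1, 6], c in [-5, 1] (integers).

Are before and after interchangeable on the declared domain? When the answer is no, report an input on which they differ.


Reading the diff, among the changes: min/max/abs usage differs, and arithmetic usage differs, and constant usage differs, and statement counts differ, and local variable names differ.
Spot check at a=1, b=1, c=1 — before: tmp becomes 1; next acc becomes -2; next (min(b, c) == (-acc)) evaluates to false; next tmp becomes 0; next res becomes 1; next at i=2:; next res becomes 4; next at i=3:; next res becomes 20; next at i=4:; next res becomes 120; next at i=5:; next res becomes 840; next at i=6:; next res becomes 6720; next val becomes 0; next at i=0:; next val becomes 0; next at i=1:; next val becomes 0; next at i=2:; next val becomes 0; next at i=3:; next val becomes 0; next at i=4:; next val becomes 0; next at i=5:; next val becomes 0; next res becomes -2; next final value -12. after: tmp becomes 1; next acc becomes -2; next (min(b, c) == (-acc)) evaluates to false; next aux becomes 6; next tmp becomes 0; next res becomes 1; next at i=2:; next res becomes 4; next at i=3:; next res becomes 20; next at i=4:; next res becomes 120; next at i=5:; next res becomes 840; next at i=6:; next res becomes 6720; next val becomes 0; next at i=0:; next val becomes 0; next at i=1:; next val becomes 0; next at i=2:; next val becomes 0; next at i=3:; next val becomes 0; next at i=4:; next val becomes 0; next at i=5:; next val becomes 0; next res becomes -2; next final value -12. Both give -12.
An exhaustive pass over the 280 declared inputs shows identical outputs.
verdict: equivalent


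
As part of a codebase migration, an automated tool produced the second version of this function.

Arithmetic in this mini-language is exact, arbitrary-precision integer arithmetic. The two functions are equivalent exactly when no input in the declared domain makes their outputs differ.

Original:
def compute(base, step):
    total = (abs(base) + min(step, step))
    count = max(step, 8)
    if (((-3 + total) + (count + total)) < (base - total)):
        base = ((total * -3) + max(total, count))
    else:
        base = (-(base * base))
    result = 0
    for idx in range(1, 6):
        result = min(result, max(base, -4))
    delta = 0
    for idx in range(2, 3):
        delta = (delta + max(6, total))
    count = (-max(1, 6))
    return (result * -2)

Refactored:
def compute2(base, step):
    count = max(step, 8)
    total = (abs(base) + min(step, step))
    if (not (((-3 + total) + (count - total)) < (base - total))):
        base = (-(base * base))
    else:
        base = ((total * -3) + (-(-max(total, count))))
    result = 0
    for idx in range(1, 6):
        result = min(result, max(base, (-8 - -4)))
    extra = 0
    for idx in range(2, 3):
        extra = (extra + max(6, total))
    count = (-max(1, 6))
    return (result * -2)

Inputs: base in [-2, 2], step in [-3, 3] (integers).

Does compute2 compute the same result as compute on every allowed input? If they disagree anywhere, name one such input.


Not equivalent: base=1, step=-3 separates them (0 vs 2).
compute: total=-2, then count=8, then (((-3 + total) + (count + total)) < (base - total)) is true, then base=14, then result=0, then (idx=1), then result=0, then (idx=2), then result=0, then (idx=3), then result=0, then (idx=4), then result=0, then (idx=5), then result=0, then delta=0, then (idx=2), then delta=6, then count=-6, then returns 0
compute2: count=8, then total=-2, then (not (((-3 + total) + (count - total)) < (base - total))) is true, then base=-1, then result=0, then (idx=1), then result=-1, then (idx=2), then result=-1, then (idx=3), then result=-1, then (idx=4), then result=-1, then (idx=5), then result=-1, then extra=0, then (idx=2), then extra=6, then count=-6, then returns 2
verdict: not equivalent; witness: base=1, step=-3


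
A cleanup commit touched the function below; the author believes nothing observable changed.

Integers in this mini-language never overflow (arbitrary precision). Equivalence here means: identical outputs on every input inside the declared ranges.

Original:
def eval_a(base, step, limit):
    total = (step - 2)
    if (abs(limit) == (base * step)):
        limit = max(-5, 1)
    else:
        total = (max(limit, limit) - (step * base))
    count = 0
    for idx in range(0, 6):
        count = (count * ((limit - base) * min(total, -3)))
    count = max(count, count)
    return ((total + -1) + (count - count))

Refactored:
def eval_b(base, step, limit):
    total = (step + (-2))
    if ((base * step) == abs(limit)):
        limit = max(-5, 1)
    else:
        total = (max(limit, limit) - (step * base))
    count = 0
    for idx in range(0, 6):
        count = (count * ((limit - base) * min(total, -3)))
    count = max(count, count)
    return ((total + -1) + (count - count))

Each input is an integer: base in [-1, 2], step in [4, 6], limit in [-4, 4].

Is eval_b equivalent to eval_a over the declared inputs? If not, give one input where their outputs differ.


Comparing the listings, the differences include: arithmetic usage differs.
As a probe, take base=2, step=5, limit=-2: eval_a runs total becomes 3; next (abs(limit) == (base * step)) evaluates to false; next total becomes -12; next count becomes 0; next at idx=0:; next count becomes 0; next at idx=1:; next count becomes 0; next at idx=2:; next count becomes 0; next at idx=3:; next count becomes 0; next at idx=4:; next count becomes 0; next at idx=5:; next count becomes 0; next count becomes 0; next final value -13; eval_b runs total becomes 3; next ((base * step) == abs(limit)) evaluates to false; next total becomes -12; next count becomes 0; next at idx=0:; next count becomes 0; next at idx=1:; next count becomes 0; next at idx=2:; next count becomes 0; next at idx=3:; next count becomes 0; next at idx=4:; next count becomes 0; next at idx=5:; next count becomes 0; next count becomes 0; next final value -13; both end at -13.
Checked all 108 inputs in the declared domain: the outputs agree on every one.
verdict: equivalent


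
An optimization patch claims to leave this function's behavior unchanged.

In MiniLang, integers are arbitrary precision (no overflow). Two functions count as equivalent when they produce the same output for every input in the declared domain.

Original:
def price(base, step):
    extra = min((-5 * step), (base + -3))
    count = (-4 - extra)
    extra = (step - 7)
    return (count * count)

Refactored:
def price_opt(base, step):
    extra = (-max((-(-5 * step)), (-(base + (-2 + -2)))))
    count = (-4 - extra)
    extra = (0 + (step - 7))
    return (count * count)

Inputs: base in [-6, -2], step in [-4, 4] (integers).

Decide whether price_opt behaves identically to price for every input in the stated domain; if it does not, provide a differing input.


Consider the input base=-6, step=-4.
price: extra=-9, then count=5, then extra=-11, then returns 25
price_opt: extra=-10, then count=6, then extra=-11, then returns 36
25 != 36, so the rewrite changes behavior.
verdict: not equivalent; witness: base=-6, step=-4


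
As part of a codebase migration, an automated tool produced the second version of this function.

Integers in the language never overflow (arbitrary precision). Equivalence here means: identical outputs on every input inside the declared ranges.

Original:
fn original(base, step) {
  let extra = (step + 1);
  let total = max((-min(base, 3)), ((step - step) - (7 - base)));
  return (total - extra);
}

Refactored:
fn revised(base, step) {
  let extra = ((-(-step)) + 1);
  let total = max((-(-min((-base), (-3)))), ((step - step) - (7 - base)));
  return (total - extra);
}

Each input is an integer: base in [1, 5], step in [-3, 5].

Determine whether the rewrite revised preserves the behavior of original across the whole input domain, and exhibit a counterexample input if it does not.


Evaluate both at base=1, step=-3.
original: extra=-2, then total=-1, then returns 1
revised: extra=-2, then total=-3, then returns -1
1 against -1: the behavior changed.
verdict: not equivalent; witness: base=1, step=-3


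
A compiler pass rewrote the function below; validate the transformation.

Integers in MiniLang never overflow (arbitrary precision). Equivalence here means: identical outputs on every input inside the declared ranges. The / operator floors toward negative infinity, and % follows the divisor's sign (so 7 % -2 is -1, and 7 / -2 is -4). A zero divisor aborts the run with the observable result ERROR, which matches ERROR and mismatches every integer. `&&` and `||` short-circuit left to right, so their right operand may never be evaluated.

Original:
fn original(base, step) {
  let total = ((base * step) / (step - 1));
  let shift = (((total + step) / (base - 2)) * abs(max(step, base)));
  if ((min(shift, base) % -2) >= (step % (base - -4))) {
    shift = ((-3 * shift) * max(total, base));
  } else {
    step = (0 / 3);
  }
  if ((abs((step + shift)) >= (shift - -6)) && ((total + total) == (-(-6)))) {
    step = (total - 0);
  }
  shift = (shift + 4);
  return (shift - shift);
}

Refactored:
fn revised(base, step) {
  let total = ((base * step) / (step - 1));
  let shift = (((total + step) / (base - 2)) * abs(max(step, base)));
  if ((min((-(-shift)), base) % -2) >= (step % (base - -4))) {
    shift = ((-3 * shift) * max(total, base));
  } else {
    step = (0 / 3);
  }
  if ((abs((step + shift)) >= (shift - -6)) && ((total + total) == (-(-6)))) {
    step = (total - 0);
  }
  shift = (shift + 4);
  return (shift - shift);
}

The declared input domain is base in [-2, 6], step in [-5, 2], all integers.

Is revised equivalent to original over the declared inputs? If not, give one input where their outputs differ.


Reading the diff, among the changes: same computation, different form.
One worked example (base=0, step=-3) — original: total := 0 | shift := 0 | ((min(shift, base) % -2) >= (step % (base - -4))): false | step := 0 | ((abs((step + shift)) >= (shift - -6)) && ((total + total) == (-(-6)))): false | shift := 4 | result 0; revised: total := 0 | shift := 0 | ((min((-(-shift)), base) % -2) >= (step % (base - -4))): false | step := 0 | ((abs((step + shift)) >= (shift - -6)) && ((total + total) == (-(-6)))): false | shift := 4 | result 0; agreement on 0.
Every one of the 72 inputs gives matching results.
verdict: equivalent


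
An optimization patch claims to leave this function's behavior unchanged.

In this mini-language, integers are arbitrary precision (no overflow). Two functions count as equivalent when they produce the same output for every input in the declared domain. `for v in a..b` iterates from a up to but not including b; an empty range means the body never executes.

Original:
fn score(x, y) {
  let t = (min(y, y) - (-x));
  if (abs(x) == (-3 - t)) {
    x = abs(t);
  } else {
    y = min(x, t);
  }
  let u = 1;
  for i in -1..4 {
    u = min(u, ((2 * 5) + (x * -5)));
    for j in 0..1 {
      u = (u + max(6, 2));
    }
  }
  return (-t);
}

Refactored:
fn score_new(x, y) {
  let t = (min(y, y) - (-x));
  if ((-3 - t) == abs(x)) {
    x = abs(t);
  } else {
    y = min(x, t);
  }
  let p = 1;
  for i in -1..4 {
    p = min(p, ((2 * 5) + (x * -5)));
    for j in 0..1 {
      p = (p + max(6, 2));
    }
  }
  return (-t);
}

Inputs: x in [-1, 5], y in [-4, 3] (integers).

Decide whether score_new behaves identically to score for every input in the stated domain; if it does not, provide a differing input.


Equivalent — the differences include local variable names differ, yet no declared input distinguishes the two.
As a probe, take x=4, y=-1: score runs t becomes 3; next (abs(x) == (-3 - t)) evaluates to false; next y becomes 3; next u becomes 1; next at i=-1:; next u becomes -10; next at j=0:; next u becomes -4; next at i=0:; next u becomes -10; next at j=0:; next u becomes -4; next at i=1:; next u becomes -10; next at j=0:; next u becomes -4; next at i=2:; next u becomes -10; next at j=0:; next u becomes -4; next at i=3:; next u becomes -10; next at j=0:; next u becomes -4; next final value -3; score_new runs t becomes 3; next ((-3 - t) == abs(x)) evaluates to false; next y becomes 3; next p becomes 1; next at i=-1:; next p becomes -10; next at j=0:; next p becomes -4; next at i=0:; next p becomes -10; next at j=0:; next p becomes -4; next at i=1:; next p becomes -10; next at j=0:; next p becomes -4; next at i=2:; next p becomes -10; next at j=0:; next p becomes -4; next at i=3:; next p becomes -10; next at j=0:; next p becomes -4; next final value -3; both end at -3.
An exhaustive pass over the 56 declared inputs shows identical outputs.
verdict: equivalent
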